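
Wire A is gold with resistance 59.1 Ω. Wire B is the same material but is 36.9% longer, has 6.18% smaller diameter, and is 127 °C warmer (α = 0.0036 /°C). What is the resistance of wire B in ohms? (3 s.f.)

R ∝ ρL/d² with ρ ∝ (1+αΔT), so R_B/R_A = (1 + 36.9/100) × (1 − 6.18/100)⁻² × (1 + 0.0036×127)
= 1.369 × 1.136 × 1.457 = 2.266
R_B = 2.266 × 59.1 = 134 Ω

134 Ω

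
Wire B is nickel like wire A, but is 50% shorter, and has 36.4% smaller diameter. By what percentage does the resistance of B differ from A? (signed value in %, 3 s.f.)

R ∝ L/d², so R_B/R_A = (1 − 50/100) × (1 − 36.4/100)⁻²
= 0.5 × 2.472 = 1.236
(R_B − R_A)/R_A = 1.236 − 1 = 23.6%

23.6%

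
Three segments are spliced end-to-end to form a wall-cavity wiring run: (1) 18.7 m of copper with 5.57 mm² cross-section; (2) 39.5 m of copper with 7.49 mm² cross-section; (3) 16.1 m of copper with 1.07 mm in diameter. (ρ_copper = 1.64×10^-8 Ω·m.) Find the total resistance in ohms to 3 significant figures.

Seg 1: A = 5.57 mm² = 5.570e-06 m²
R_1 = (1.64×10^-8)(18.7)/(5.570e-06) = 0.05506 Ω
Seg 2: A = 7.49 mm² = 7.490e-06 m²
R_2 = (1.64×10^-8)(39.5)/(7.490e-06) = 0.08649 Ω
Seg 3: A = π(d/2)² = π(5.3500e-04 m)² = 8.992e-07 m²
R_3 = (1.64×10^-8)(16.1)/(8.992e-07) = 0.2936 Ω
R_total = R_1 + R_2 + R_3 = 0.435 Ω

0.435 Ω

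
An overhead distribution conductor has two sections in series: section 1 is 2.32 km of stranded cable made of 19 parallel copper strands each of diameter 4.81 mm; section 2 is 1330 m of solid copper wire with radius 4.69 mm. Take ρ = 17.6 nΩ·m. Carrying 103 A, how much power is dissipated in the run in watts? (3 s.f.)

ρ = 17.6 nΩ·m = 1.76×10^-8 Ω·m
Section 1: A_strand = π(2.4050e-03)² = 1.817e-05 m²; R₁ = ρL/(N·A_s) = (1.76×10^-8)(2320)/(19×1.817e-05) = 0.1183 Ω
Section 2: A = πr² = π(4.6900e-03 m)² = 6.910e-05 m²
R₂ = (1.76×10^-8)(1330)/(6.910e-05) = 0.3387 Ω
R = R₁ + R₂ = 0.457 Ω
P = I²R = (103)² × 0.457 = 4850 W

4850 W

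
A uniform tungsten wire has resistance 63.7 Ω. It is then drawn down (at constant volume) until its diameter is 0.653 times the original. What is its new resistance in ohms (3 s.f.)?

Volume constant ⇒ L' = L/r² with r = 0.653. R' = ρL'/A' = ρ(L/r²)/(πr²d₀²/4) = R/r⁴.
R' = 5.5 × 63.7 = 350 Ω

350 Ω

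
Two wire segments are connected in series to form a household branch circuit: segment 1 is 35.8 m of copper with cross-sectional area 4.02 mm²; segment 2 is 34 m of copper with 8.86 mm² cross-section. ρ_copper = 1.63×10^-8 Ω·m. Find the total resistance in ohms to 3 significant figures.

0.208 Ω

Segment 1: A = 4.02 mm² = 4.020e-06 m²
R₁ = ρL/A = (1.63×10^-8)(35.8)/(4.020e-06) = 0.1452 Ω
Segment 2: A = 8.86 mm² = 8.860e-06 m²
R₂ = (1.63×10^-8)(34)/(8.860e-06) = 0.06255 Ω
R = R₁ + R₂ = 0.208 Ω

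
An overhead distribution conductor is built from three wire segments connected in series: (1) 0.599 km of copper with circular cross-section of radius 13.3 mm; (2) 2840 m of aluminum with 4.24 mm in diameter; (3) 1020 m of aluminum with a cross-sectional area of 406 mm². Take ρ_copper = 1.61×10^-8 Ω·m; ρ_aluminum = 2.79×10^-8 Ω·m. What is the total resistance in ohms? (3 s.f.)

5.70 Ω

Seg 1: A = πr² = π(1.3300e-02 m)² = 5.557e-04 m²
R_1 = (1.61×10^-8)(599)/(5.557e-04) = 0.01735 Ω
Seg 2: A = π(d/2)² = π(2.1200e-03 m)² = 1.412e-05 m²
R_2 = (2.79×10^-8)(2840)/(1.412e-05) = 5.612 Ω
Seg 3: A = 406 mm² = 4.060e-04 m²
R_3 = (2.79×10^-8)(1020)/(4.060e-04) = 0.07009 Ω
R_total = R_1 + R_2 + R_3 = 5.70 Ω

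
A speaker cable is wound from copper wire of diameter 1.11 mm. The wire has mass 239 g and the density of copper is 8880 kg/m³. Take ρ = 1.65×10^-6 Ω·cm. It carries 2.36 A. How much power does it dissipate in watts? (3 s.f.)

2.64 W

ρ = 1.65×10^-6 Ω·cm = 1.65×10^-8 Ω·m
A = π(d/2)² = π(5.5500e-04 m)² = 9.6769e-07 m²
L = m/(density·A) = 0.239/(8880×9.6769e-07) = 27.81 m
R = ρL/A = (1.65×10^-8)(27.81)/(9.6769e-07) = 0.4742 Ω
P = I²R = (2.36)² × 0.4742 = 2.64 W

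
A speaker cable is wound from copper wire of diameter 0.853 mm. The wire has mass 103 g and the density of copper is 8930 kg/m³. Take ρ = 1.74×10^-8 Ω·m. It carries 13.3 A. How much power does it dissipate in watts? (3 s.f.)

A = π(d/2)² = π(4.2650e-04 m)² = 5.7146e-07 m²
L = m/(density·A) = 0.103/(8930×5.7146e-07) = 20.18 m
R = ρL/A = (1.74×10^-8)(20.18)/(5.7146e-07) = 0.6146 Ω
P = I²R = (13.3)² × 0.6146 = 109 W

109 W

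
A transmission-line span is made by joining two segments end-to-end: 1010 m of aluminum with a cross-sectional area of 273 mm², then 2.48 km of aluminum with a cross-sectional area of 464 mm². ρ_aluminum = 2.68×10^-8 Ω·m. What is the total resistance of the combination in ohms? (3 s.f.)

0.242 Ω

Segment 1: A = 273 mm² = 2.730e-04 m²
R₁ = ρL/A = (2.68×10^-8)(1010)/(2.730e-04) = 0.09915 Ω
Segment 2: A = 464 mm² = 4.640e-04 m²
R₂ = (2.68×10^-8)(2480)/(4.640e-04) = 0.1432 Ω
R = R₁ + R₂ = 0.242 Ω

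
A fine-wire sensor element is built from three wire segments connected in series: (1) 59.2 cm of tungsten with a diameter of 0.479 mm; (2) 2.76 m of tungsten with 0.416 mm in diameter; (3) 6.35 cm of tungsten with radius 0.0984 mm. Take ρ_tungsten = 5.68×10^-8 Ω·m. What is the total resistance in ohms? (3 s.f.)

1.46 Ω

Seg 1: A = π(d/2)² = π(2.3950e-04 m)² = 1.802e-07 m²
R_1 = (5.68×10^-8)(0.592)/(1.802e-07) = 0.1866 Ω
Seg 2: A = π(d/2)² = π(2.0800e-04 m)² = 1.359e-07 m²
R_2 = (5.68×10^-8)(2.76)/(1.359e-07) = 1.153 Ω
Seg 3: A = πr² = π(9.8400e-05 m)² = 3.042e-08 m²
R_3 = (5.68×10^-8)(0.0635)/(3.042e-08) = 0.1186 Ω
R_total = R_1 + R_2 + R_3 = 1.46 Ω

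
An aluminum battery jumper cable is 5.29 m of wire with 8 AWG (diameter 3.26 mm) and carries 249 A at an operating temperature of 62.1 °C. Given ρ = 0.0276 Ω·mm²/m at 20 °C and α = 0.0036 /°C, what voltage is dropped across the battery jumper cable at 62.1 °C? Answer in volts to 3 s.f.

5.02 V

ρ = 0.0276 Ω·mm²/m = 2.76×10^-8 Ω·m
A = π(3.26/2 mm)² = π(1.6300e-03 m)² = 8.347e-06 m²
R₍20₎ = ρL/A = (2.76×10^-8)(5.29)/(8.347e-06) = 0.01749 Ω
R₍62.1₎ = R₍20₎(1 + αΔT) = 0.01749 × (1 + 0.0036×42.1) = 0.02014 Ω
V = IR = 249 × 0.02014 = 5.02 V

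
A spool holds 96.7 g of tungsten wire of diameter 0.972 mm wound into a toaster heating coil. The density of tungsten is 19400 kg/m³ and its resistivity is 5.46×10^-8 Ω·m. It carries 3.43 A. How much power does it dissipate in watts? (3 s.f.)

A = π(d/2)² = π(4.8600e-04 m)² = 7.4203e-07 m²
L = m/(density·A) = 0.0967/(19400×7.4203e-07) = 6.717 m
R = ρL/A = (5.46×10^-8)(6.717)/(7.4203e-07) = 0.4943 Ω
P = I²R = (3.43)² × 0.4943 = 5.82 W

5.82 W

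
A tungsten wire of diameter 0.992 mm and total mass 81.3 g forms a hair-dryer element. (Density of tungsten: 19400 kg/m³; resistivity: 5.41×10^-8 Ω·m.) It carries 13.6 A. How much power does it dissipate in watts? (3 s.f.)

70.2 W

A = π(d/2)² = π(4.9600e-04 m)² = 7.7288e-07 m²
L = m/(density·A) = 0.0813/(19400×7.7288e-07) = 5.422 m
R = ρL/A = (5.41×10^-8)(5.422)/(7.7288e-07) = 0.3795 Ω
P = I²R = (13.6)² × 0.3795 = 70.2 W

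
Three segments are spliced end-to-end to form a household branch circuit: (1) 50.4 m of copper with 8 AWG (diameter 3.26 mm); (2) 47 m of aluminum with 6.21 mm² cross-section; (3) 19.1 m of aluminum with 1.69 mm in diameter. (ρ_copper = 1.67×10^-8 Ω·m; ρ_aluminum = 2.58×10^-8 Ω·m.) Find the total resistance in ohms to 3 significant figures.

0.516 Ω

Seg 1: A = π(3.26/2 mm)² = π(1.6300e-03 m)² = 8.347e-06 m²
R_1 = (1.67×10^-8)(50.4)/(8.347e-06) = 0.1008 Ω
Seg 2: A = 6.21 mm² = 6.210e-06 m²
R_2 = (2.58×10^-8)(47)/(6.210e-06) = 0.1953 Ω
Seg 3: A = π(d/2)² = π(8.4500e-04 m)² = 2.243e-06 m²
R_3 = (2.58×10^-8)(19.1)/(2.243e-06) = 0.2197 Ω
R_total = R_1 + R_2 + R_3 = 0.516 Ω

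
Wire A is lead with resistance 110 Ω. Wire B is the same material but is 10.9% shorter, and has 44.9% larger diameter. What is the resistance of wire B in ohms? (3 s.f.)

46.7 Ω

R ∝ L/d², so R_B/R_A = (1 − 10.9/100) × (1 + 44.9/100)⁻²
= 0.891 × 0.4763 = 0.4244
R_B = 0.4244 × 110 = 46.7 Ω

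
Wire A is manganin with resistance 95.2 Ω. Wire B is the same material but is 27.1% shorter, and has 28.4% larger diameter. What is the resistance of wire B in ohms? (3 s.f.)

42.1 Ω

R ∝ L/d², so R_B/R_A = (1 − 27.1/100) × (1 + 28.4/100)⁻²
= 0.729 × 0.6066 = 0.4422
R_B = 0.4422 × 95.2 = 42.1 Ω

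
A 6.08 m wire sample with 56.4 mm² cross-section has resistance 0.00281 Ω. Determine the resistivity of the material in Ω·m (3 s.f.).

2.61×10^-8 Ω·m

A = 56.4 mm² = 5.640e-05 m²
ρ = RA/L = (0.00281)(5.640e-05)/(6.08) = 2.61×10^-8 Ω·m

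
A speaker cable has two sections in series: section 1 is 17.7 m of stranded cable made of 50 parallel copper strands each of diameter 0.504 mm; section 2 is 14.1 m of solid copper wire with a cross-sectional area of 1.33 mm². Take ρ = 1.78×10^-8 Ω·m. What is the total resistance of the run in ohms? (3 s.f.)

Section 1: A_strand = π(2.5200e-04)² = 1.995e-07 m²; R₁ = ρL/(N·A_s) = (1.78×10^-8)(17.7)/(50×1.995e-07) = 0.03158 Ω
Section 2: A = 1.33 mm² = 1.330e-06 m²
R₂ = (1.78×10^-8)(14.1)/(1.330e-06) = 0.1887 Ω
R = R₁ + R₂ = 0.220 Ω

0.220 Ω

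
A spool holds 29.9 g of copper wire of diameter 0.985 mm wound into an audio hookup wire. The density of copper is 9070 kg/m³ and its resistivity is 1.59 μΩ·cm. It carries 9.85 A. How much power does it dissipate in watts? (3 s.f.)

8.76 W

ρ = 1.59 μΩ·cm = 1.59×10^-8 Ω·m
A = π(d/2)² = π(4.9250e-04 m)² = 7.6201e-07 m²
L = m/(density·A) = 0.0299/(9070×7.6201e-07) = 4.326 m
R = ρL/A = (1.59×10^-8)(4.326)/(7.6201e-07) = 0.09027 Ω
P = I²R = (9.85)² × 0.09027 = 8.76 W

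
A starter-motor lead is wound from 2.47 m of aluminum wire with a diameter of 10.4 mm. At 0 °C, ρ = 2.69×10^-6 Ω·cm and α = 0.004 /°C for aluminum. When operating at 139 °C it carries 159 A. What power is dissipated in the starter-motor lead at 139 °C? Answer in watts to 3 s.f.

30.8 W

ρ = 2.69×10^-6 Ω·cm = 2.69×10^-8 Ω·m
A = π(d/2)² = π(5.2000e-03 m)² = 8.495e-05 m²
R₍0₎ = ρL/A = (2.69×10^-8)(2.47)/(8.495e-05) = 7.822×10^-4 Ω
R₍139₎ = R₍0₎(1 + αΔT) = 7.822×10^-4 × (1 + 0.004×139) = 0.001217 Ω
P = I²R = (159)² × 0.001217 = 30.8 W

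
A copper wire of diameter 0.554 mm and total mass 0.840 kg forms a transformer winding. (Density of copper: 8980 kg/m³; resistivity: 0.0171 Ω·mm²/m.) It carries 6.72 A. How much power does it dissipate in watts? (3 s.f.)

1240 W

ρ = 0.0171 Ω·mm²/m = 1.71×10^-8 Ω·m
A = π(d/2)² = π(2.7700e-04 m)² = 2.4105e-07 m²
L = m/(density·A) = 0.84/(8980×2.4105e-07) = 388.1 m
R = ρL/A = (1.71×10^-8)(388.1)/(2.4105e-07) = 27.53 Ω
P = I²R = (6.72)² × 27.53 = 1240 W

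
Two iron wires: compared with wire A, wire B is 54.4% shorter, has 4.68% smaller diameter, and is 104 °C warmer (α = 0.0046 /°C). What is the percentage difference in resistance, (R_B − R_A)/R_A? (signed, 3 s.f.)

-25.8%

R ∝ ρL/d² with ρ ∝ (1+αΔT), so R_B/R_A = (1 − 54.4/100) × (1 − 4.68/100)⁻² × (1 + 0.0046×104)
= 0.456 × 1.101 × 1.478 = 0.742
(R_B − R_A)/R_A = 0.742 − 1 = -25.8%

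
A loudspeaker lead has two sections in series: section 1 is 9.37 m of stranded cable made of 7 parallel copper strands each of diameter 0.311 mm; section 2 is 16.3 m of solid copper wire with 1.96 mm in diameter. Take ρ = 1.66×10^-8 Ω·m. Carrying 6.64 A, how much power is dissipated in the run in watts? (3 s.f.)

Section 1: A_strand = π(1.5550e-04)² = 7.596e-08 m²; R₁ = ρL/(N·A_s) = (1.66×10^-8)(9.37)/(7×7.596e-08) = 0.2925 Ω
Section 2: A = π(d/2)² = π(9.8000e-04 m)² = 3.017e-06 m²
R₂ = (1.66×10^-8)(16.3)/(3.017e-06) = 0.08968 Ω
R = R₁ + R₂ = 0.3822 Ω
P = I²R = (6.64)² × 0.3822 = 16.9 W

16.9 W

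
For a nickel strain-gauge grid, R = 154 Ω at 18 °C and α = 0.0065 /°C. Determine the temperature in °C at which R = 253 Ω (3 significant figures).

117 °C

R = R₀(1 + α(T − T₀)) ⇒ T = T₀ + (R/R₀ − 1)/α
T = 18 + (253/154 − 1)/0.0065 = 18 + (0.6429)/0.0065 = 117 °C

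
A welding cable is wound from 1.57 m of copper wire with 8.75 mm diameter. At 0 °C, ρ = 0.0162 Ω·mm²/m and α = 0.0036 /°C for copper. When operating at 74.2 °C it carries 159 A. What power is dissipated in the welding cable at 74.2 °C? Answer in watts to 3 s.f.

13.5 W

ρ = 0.0162 Ω·mm²/m = 1.62×10^-8 Ω·m
A = π(d/2)² = π(4.3750e-03 m)² = 6.013e-05 m²
R₍0₎ = ρL/A = (1.62×10^-8)(1.57)/(6.013e-05) = 4.230×10^-4 Ω
R₍74.2₎ = R₍0₎(1 + αΔT) = 4.230×10^-4 × (1 + 0.0036×74.2) = 5.360×10^-4 Ω
P = I²R = (159)² × 5.360×10^-4 = 13.5 W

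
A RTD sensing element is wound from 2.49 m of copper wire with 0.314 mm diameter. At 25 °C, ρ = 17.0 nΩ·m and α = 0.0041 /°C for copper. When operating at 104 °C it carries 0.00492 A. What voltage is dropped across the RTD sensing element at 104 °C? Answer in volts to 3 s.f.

ρ = 17.0 nΩ·m = 1.70×10^-8 Ω·m
A = π(d/2)² = π(1.5700e-04 m)² = 7.744e-08 m²
R₍25₎ = ρL/A = (1.70×10^-8)(2.49)/(7.744e-08) = 0.5466 Ω
R₍104₎ = R₍25₎(1 + αΔT) = 0.5466 × (1 + 0.0041×79) = 0.7237 Ω
V = IR = 0.00492 × 0.7237 = 0.00356 V

0.00356 V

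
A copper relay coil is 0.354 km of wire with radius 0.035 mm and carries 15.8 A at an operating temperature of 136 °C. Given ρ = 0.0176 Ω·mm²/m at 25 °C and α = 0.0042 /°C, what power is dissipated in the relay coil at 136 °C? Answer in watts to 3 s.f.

ρ = 0.0176 Ω·mm²/m = 1.76×10^-8 Ω·m
A = πr² = π(3.5000e-05 m)² = 3.848e-09 m²
R₍25₎ = ρL/A = (1.76×10^-8)(354)/(3.848e-09) = 1619 Ω
R₍136₎ = R₍25₎(1 + αΔT) = 1619 × (1 + 0.0042×111) = 2374 Ω
P = I²R = (15.8)² × 2374 = 5.93×10^5 W

5.93×10^5 W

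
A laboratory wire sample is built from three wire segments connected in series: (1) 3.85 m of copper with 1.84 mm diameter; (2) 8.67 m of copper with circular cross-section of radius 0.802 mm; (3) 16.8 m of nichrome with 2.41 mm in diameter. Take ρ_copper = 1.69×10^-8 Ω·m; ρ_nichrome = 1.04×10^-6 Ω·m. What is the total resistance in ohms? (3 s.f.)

Seg 1: A = π(d/2)² = π(9.2000e-04 m)² = 2.659e-06 m²
R_1 = (1.69×10^-8)(3.85)/(2.659e-06) = 0.02447 Ω
Seg 2: A = πr² = π(8.0200e-04 m)² = 2.021e-06 m²
R_2 = (1.69×10^-8)(8.67)/(2.021e-06) = 0.07251 Ω
Seg 3: A = π(d/2)² = π(1.2050e-03 m)² = 4.562e-06 m²
R_3 = (1.04×10^-6)(16.8)/(4.562e-06) = 3.83 Ω
R_total = R_1 + R_2 + R_3 = 3.93 Ω

3.93 Ω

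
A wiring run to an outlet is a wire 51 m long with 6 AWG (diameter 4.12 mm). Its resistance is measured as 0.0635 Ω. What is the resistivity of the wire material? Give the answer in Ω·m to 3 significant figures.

1.66×10^-8 Ω·m

A = π(4.12/2 mm)² = π(2.0600e-03 m)² = 1.333e-05 m²
ρ = RA/L = (0.0635)(1.333e-05)/(51) = 1.66×10^-8 Ω·m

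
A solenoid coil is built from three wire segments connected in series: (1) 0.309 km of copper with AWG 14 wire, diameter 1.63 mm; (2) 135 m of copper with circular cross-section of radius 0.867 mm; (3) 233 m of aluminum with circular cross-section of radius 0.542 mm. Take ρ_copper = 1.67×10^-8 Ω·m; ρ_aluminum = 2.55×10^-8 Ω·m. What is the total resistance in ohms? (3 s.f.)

Seg 1: A = π(1.63/2 mm)² = π(8.1500e-04 m)² = 2.087e-06 m²
R_1 = (1.67×10^-8)(309)/(2.087e-06) = 2.473 Ω
Seg 2: A = πr² = π(8.6700e-04 m)² = 2.362e-06 m²
R_2 = (1.67×10^-8)(135)/(2.362e-06) = 0.9547 Ω
Seg 3: A = πr² = π(5.4200e-04 m)² = 9.229e-07 m²
R_3 = (2.55×10^-8)(233)/(9.229e-07) = 6.438 Ω
R_total = R_1 + R_2 + R_3 = 9.87 Ω

9.87 Ω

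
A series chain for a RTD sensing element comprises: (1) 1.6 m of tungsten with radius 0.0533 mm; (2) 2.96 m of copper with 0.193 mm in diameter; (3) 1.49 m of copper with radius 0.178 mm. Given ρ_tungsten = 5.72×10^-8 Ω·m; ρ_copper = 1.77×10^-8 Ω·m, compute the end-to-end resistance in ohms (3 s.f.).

12.3 Ω

Seg 1: A = πr² = π(5.3300e-05 m)² = 8.925e-09 m²
R_1 = (5.72×10^-8)(1.6)/(8.925e-09) = 10.25 Ω
Seg 2: A = π(d/2)² = π(9.6500e-05 m)² = 2.926e-08 m²
R_2 = (1.77×10^-8)(2.96)/(2.926e-08) = 1.791 Ω
Seg 3: A = πr² = π(1.7800e-04 m)² = 9.954e-08 m²
R_3 = (1.77×10^-8)(1.49)/(9.954e-08) = 0.265 Ω
R_total = R_1 + R_2 + R_3 = 12.3 Ω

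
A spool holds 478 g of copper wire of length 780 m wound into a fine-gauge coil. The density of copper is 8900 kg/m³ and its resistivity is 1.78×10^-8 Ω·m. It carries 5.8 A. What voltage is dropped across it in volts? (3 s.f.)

1170 V

A = m/(density·L) = 0.478/(8900×780) = 6.8856e-08 m²
R = ρL/A = (1.78×10^-8)(780)/(6.8856e-08) = 201.6 Ω
V = IR = 5.8 × 201.6 = 1170 V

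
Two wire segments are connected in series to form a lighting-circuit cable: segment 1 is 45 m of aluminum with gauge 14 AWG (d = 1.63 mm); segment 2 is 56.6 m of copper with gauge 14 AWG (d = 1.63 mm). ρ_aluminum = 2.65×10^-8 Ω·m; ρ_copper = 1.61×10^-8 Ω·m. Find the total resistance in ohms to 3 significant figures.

Segment 1: A = π(1.63/2 mm)² = π(8.1500e-04 m)² = 2.087e-06 m²
R₁ = ρL/A = (2.65×10^-8)(45)/(2.087e-06) = 0.5715 Ω
R₂ = (1.61×10^-8)(56.6)/(2.087e-06) = 0.4367 Ω
R = R₁ + R₂ = 1.01 Ω

1.01 Ω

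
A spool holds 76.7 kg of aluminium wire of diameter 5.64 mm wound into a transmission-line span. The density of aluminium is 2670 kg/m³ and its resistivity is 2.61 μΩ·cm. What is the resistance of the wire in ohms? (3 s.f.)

ρ = 2.61 μΩ·cm = 2.61×10^-8 Ω·m
A = π(d/2)² = π(2.8200e-03 m)² = 2.4983e-05 m²
L = m/(density·A) = 76.7/(2670×2.4983e-05) = 1150 m
R = ρL/A = (2.61×10^-8)(1150)/(2.4983e-05) = 1.20 Ω

1.20 Ω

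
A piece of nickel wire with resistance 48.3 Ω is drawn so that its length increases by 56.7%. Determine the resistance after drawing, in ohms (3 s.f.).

k = 1 + 56.7/100 = 1.567; volume constant ⇒ A' = A/k, so R' = k²R.
R' = 2.455 × 48.3 = 119 Ω

119 Ω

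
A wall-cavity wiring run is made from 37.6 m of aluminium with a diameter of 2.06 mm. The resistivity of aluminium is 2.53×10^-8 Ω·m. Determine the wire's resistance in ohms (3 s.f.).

0.285 Ω

A = π(d/2)² = π(1.0300e-03 m)² = 3.333e-06 m²
R = ρL/A = (2.53×10^-8)(37.6 m)/(3.333e-06 m²) = 0.285 Ω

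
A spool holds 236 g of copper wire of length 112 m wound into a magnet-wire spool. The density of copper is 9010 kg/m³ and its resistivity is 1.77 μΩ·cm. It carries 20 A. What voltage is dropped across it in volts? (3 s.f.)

170 V

ρ = 1.77 μΩ·cm = 1.77×10^-8 Ω·m
A = m/(density·L) = 0.236/(9010×112) = 2.3387e-07 m²
R = ρL/A = (1.77×10^-8)(112)/(2.3387e-07) = 8.477 Ω
V = IR = 20 × 8.477 = 170 V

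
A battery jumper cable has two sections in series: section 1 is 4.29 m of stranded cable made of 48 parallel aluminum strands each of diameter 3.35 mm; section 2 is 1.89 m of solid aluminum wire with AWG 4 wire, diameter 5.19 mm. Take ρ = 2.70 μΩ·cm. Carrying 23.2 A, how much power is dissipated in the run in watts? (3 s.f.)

1.45 W

ρ = 2.70 μΩ·cm = 2.70×10^-8 Ω·m
Section 1: A_strand = π(1.6750e-03)² = 8.814e-06 m²; R₁ = ρL/(N·A_s) = (2.70×10^-8)(4.29)/(48×8.814e-06) = 2.738×10^-4 Ω
Section 2: A = π(5.19/2 mm)² = π(2.5950e-03 m)² = 2.116e-05 m²
R₂ = (2.70×10^-8)(1.89)/(2.116e-05) = 0.002412 Ω
R = R₁ + R₂ = 0.002686 Ω
P = I²R = (23.2)² × 0.002686 = 1.45 W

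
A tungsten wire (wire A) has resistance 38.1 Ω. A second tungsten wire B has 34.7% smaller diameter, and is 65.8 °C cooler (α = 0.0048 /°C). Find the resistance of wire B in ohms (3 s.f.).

R ∝ ρL/d² with ρ ∝ (1+αΔT), so R_B/R_A = (1 − 34.7/100)⁻² × (1 − 0.0048×65.8)
= 2.345 × 0.6842 = 1.605
R_B = 1.605 × 38.1 = 61.1 Ω

61.1 Ω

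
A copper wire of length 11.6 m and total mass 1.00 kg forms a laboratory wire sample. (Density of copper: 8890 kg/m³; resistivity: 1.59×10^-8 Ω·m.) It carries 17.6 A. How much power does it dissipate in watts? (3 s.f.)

5.89 W

A = m/(density·L) = 1/(8890×11.6) = 9.6971e-06 m²
R = ρL/A = (1.59×10^-8)(11.6)/(9.6971e-06) = 0.01902 Ω
P = I²R = (17.6)² × 0.01902 = 5.89 W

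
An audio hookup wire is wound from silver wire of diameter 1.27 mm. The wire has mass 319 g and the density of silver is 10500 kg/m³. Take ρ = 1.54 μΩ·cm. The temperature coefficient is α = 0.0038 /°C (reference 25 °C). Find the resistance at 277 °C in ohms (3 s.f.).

ρ = 1.54 μΩ·cm = 1.54×10^-8 Ω·m
A = π(d/2)² = π(6.3500e-04 m)² = 1.2668e-06 m²
L = m/(density·A) = 0.319/(10500×1.2668e-06) = 23.98 m
R = ρL/A = (1.54×10^-8)(23.98)/(1.2668e-06) = 0.2916 Ω
R(277 °C) = 0.2916 × (1 + 0.0038×252) = 0.571 Ω

0.571 Ω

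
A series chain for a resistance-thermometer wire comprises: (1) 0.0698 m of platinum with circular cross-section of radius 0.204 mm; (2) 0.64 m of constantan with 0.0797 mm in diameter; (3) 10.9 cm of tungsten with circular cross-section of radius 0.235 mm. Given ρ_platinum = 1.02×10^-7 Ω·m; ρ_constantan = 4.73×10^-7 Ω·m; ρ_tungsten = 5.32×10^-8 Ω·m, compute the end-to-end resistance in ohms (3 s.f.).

60.8 Ω

Seg 1: A = πr² = π(2.0400e-04 m)² = 1.307e-07 m²
R_1 = (1.02×10^-7)(0.0698)/(1.307e-07) = 0.05446 Ω
Seg 2: A = π(d/2)² = π(3.9850e-05 m)² = 4.989e-09 m²
R_2 = (4.73×10^-7)(0.64)/(4.989e-09) = 60.68 Ω
Seg 3: A = πr² = π(2.3500e-04 m)² = 1.735e-07 m²
R_3 = (5.32×10^-8)(0.109)/(1.735e-07) = 0.03342 Ω
R_total = R_1 + R_2 + R_3 = 60.8 Ω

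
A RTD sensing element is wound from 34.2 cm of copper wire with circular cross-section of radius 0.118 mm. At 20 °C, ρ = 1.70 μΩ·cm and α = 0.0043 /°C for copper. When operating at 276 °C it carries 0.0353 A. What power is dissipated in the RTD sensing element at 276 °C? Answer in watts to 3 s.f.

3.48×10^-4 W

ρ = 1.70 μΩ·cm = 1.70×10^-8 Ω·m
A = πr² = π(1.1800e-04 m)² = 4.374e-08 m²
R₍20₎ = ρL/A = (1.70×10^-8)(0.342)/(4.374e-08) = 0.1329 Ω
R₍276₎ = R₍20₎(1 + αΔT) = 0.1329 × (1 + 0.0043×256) = 0.2792 Ω
P = I²R = (0.0353)² × 0.2792 = 3.48×10^-4 W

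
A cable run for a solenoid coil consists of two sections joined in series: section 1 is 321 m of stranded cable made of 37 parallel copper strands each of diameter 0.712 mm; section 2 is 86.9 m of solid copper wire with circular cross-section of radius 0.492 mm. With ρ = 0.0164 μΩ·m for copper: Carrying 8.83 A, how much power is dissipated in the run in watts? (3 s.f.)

ρ = 0.0164 μΩ·m = 1.64×10^-8 Ω·m
Section 1: A_strand = π(3.5600e-04)² = 3.982e-07 m²; R₁ = ρL/(N·A_s) = (1.64×10^-8)(321)/(37×3.982e-07) = 0.3574 Ω
Section 2: A = πr² = π(4.9200e-04 m)² = 7.605e-07 m²
R₂ = (1.64×10^-8)(86.9)/(7.605e-07) = 1.874 Ω
R = R₁ + R₂ = 2.231 Ω
P = I²R = (8.83)² × 2.231 = 174 W

174 W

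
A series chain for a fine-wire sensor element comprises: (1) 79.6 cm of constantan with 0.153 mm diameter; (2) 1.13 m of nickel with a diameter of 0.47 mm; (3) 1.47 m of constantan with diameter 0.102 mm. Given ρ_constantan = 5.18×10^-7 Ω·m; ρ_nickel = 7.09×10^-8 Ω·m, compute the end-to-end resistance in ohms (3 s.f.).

116 Ω

Seg 1: A = π(d/2)² = π(7.6500e-05 m)² = 1.839e-08 m²
R_1 = (5.18×10^-7)(0.796)/(1.839e-08) = 22.43 Ω
Seg 2: A = π(d/2)² = π(2.3500e-04 m)² = 1.735e-07 m²
R_2 = (7.09×10^-8)(1.13)/(1.735e-07) = 0.4618 Ω
Seg 3: A = π(d/2)² = π(5.1000e-05 m)² = 8.171e-09 m²
R_3 = (5.18×10^-7)(1.47)/(8.171e-09) = 93.19 Ω
R_total = R_1 + R_2 + R_3 = 116 Ω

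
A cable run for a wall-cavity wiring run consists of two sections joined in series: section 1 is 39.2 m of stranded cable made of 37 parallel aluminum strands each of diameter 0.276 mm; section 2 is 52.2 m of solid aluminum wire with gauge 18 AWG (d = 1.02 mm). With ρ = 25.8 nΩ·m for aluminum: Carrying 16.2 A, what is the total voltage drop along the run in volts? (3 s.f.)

34.1 V

ρ = 25.8 nΩ·m = 2.58×10^-8 Ω·m
Section 1: A_strand = π(1.3800e-04)² = 5.983e-08 m²; R₁ = ρL/(N·A_s) = (2.58×10^-8)(39.2)/(37×5.983e-08) = 0.4569 Ω
Section 2: A = π(1.02/2 mm)² = π(5.1000e-04 m)² = 8.171e-07 m²
R₂ = (2.58×10^-8)(52.2)/(8.171e-07) = 1.648 Ω
R = R₁ + R₂ = 2.105 Ω
V = IR = 16.2 × 2.105 = 34.1 V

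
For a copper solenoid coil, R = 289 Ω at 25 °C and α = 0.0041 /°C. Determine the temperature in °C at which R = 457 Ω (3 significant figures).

167 °C

R = R₀(1 + α(T − T₀)) ⇒ T = T₀ + (R/R₀ − 1)/α
T = 25 + (457/289 − 1)/0.0041 = 25 + (0.5813)/0.0041 = 167 °C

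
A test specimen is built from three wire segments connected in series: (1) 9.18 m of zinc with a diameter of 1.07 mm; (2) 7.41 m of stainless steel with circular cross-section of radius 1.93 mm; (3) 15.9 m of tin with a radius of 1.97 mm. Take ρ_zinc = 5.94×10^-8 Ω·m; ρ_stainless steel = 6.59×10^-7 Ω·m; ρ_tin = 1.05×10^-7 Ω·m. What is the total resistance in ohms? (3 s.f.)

1.16 Ω

Seg 1: A = π(d/2)² = π(5.3500e-04 m)² = 8.992e-07 m²
R_1 = (5.94×10^-8)(9.18)/(8.992e-07) = 0.6064 Ω
Seg 2: A = πr² = π(1.9300e-03 m)² = 1.170e-05 m²
R_2 = (6.59×10^-7)(7.41)/(1.170e-05) = 0.4173 Ω
Seg 3: A = πr² = π(1.9700e-03 m)² = 1.219e-05 m²
R_3 = (1.05×10^-7)(15.9)/(1.219e-05) = 0.1369 Ω
R_total = R_1 + R_2 + R_3 = 1.16 Ω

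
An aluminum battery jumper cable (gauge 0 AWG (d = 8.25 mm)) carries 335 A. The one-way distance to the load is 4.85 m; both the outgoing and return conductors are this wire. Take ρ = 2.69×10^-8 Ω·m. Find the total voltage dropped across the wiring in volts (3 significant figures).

1.64 V

A = π(8.25/2 mm)² = π(4.1250e-03 m)² = 5.346e-05 m²
Total conductor length (both ways) L = 2 × 4.85 = 9.7 m
R = ρL/A = (2.69×10^-8)(9.7)/(5.346e-05) = 0.004881 Ω
V = IR = 335 × 0.004881 = 1.64 V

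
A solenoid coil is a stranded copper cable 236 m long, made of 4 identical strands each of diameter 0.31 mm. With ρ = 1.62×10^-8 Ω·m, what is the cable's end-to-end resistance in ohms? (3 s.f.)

A_strand = π(1.5500e-04 m)² = 7.548e-08 m²
R_strand = ρL/A = (1.62×10^-8)(236)/(7.548e-08) = 50.65 Ω
R_total = R_strand/N = 50.65/4 = 12.7 Ω

12.7 Ω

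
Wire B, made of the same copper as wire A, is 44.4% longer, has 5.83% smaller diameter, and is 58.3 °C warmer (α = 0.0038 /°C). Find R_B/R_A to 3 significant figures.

R ∝ ρL/d² with ρ ∝ (1+αΔT), so R_B/R_A = (1 + 44.4/100) × (1 − 5.83/100)⁻² × (1 + 0.0038×58.3)
= 1.444 × 1.128 × 1.222 = 1.99

1.99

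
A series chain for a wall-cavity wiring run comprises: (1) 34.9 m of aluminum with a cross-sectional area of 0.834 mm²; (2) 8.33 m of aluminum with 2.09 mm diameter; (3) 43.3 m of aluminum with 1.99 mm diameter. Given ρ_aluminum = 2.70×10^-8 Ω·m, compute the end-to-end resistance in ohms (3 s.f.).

Seg 1: A = 0.834 mm² = 8.340e-07 m²
R_1 = (2.70×10^-8)(34.9)/(8.340e-07) = 1.13 Ω
Seg 2: A = π(d/2)² = π(1.0450e-03 m)² = 3.431e-06 m²
R_2 = (2.70×10^-8)(8.33)/(3.431e-06) = 0.06556 Ω
Seg 3: A = π(d/2)² = π(9.9500e-04 m)² = 3.110e-06 m²
R_3 = (2.70×10^-8)(43.3)/(3.110e-06) = 0.3759 Ω
R_total = R_1 + R_2 + R_3 = 1.57 Ω

1.57 Ω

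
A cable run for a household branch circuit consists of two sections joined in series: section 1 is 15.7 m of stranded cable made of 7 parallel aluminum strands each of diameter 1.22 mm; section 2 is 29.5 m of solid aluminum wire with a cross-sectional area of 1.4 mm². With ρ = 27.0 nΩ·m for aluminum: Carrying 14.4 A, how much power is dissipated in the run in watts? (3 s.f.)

ρ = 27.0 nΩ·m = 2.70×10^-8 Ω·m
Section 1: A_strand = π(6.1000e-04)² = 1.169e-06 m²; R₁ = ρL/(N·A_s) = (2.70×10^-8)(15.7)/(7×1.169e-06) = 0.0518 Ω
Section 2: A = 1.4 mm² = 1.400e-06 m²
R₂ = (2.70×10^-8)(29.5)/(1.400e-06) = 0.5689 Ω
R = R₁ + R₂ = 0.6207 Ω
P = I²R = (14.4)² × 0.6207 = 129 W

129 W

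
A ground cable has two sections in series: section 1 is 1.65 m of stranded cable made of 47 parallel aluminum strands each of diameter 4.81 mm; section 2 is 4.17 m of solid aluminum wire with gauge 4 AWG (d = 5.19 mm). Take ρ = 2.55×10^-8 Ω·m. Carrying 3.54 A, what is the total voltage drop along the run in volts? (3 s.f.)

0.0180 V

Section 1: A_strand = π(2.4050e-03)² = 1.817e-05 m²; R₁ = ρL/(N·A_s) = (2.55×10^-8)(1.65)/(47×1.817e-05) = 4.927×10^-5 Ω
Section 2: A = π(5.19/2 mm)² = π(2.5950e-03 m)² = 2.116e-05 m²
R₂ = (2.55×10^-8)(4.17)/(2.116e-05) = 0.005026 Ω
R = R₁ + R₂ = 0.005076 Ω
V = IR = 3.54 × 0.005076 = 0.0180 V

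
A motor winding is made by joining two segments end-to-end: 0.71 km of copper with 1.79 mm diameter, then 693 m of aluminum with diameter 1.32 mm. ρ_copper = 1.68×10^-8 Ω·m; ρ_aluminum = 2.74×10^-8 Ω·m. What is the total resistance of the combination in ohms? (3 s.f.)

Segment 1: A = π(d/2)² = π(8.9500e-04 m)² = 2.516e-06 m²
R₁ = ρL/A = (1.68×10^-8)(710)/(2.516e-06) = 4.74 Ω
Segment 2: A = π(d/2)² = π(6.6000e-04 m)² = 1.368e-06 m²
R₂ = (2.74×10^-8)(693)/(1.368e-06) = 13.88 Ω
R = R₁ + R₂ = 18.6 Ω

18.6 Ω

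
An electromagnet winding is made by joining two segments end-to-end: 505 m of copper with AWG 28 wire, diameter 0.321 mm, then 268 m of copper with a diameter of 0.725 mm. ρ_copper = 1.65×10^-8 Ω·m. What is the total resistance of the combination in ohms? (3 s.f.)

114 Ω

Segment 1: A = π(0.321/2 mm)² = π(1.6050e-04 m)² = 8.093e-08 m²
R₁ = ρL/A = (1.65×10^-8)(505)/(8.093e-08) = 103 Ω
Segment 2: A = π(d/2)² = π(3.6250e-04 m)² = 4.128e-07 m²
R₂ = (1.65×10^-8)(268)/(4.128e-07) = 10.71 Ω
R = R₁ + R₂ = 114 Ω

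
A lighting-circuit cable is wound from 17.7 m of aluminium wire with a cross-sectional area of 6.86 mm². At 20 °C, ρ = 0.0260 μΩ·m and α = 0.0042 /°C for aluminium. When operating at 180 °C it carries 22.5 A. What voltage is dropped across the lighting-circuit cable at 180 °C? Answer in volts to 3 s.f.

ρ = 0.0260 μΩ·m = 2.60×10^-8 Ω·m
A = 6.86 mm² = 6.860e-06 m²
R₍20₎ = ρL/A = (2.60×10^-8)(17.7)/(6.860e-06) = 0.06708 Ω
R₍180₎ = R₍20₎(1 + αΔT) = 0.06708 × (1 + 0.0042×160) = 0.1122 Ω
V = IR = 22.5 × 0.1122 = 2.52 V

2.52 V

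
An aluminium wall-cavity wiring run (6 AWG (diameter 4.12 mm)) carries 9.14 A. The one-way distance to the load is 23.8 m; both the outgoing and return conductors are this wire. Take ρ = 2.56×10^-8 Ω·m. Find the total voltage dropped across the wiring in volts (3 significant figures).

0.835 V

A = π(4.12/2 mm)² = π(2.0600e-03 m)² = 1.333e-05 m²
Total conductor length (both ways) L = 2 × 23.8 = 47.6 m
R = ρL/A = (2.56×10^-8)(47.6)/(1.333e-05) = 0.0914 Ω
V = IR = 9.14 × 0.0914 = 0.835 V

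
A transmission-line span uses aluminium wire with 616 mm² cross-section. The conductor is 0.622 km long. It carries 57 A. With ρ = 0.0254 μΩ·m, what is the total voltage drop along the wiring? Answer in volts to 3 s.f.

ρ = 0.0254 μΩ·m = 2.54×10^-8 Ω·m
A = 616 mm² = 6.160e-04 m²
R = ρL/A = (2.54×10^-8)(622)/(6.160e-04) = 0.02565 Ω
V = IR = 57 × 0.02565 = 1.46 V

1.46 V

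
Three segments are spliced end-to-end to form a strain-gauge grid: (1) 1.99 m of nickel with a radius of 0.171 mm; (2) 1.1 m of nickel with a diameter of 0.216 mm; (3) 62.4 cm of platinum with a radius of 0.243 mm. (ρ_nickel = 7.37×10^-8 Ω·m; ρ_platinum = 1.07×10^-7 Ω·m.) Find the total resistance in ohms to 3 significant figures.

Seg 1: A = πr² = π(1.7100e-04 m)² = 9.186e-08 m²
R_1 = (7.37×10^-8)(1.99)/(9.186e-08) = 1.597 Ω
Seg 2: A = π(d/2)² = π(1.0800e-04 m)² = 3.664e-08 m²
R_2 = (7.37×10^-8)(1.1)/(3.664e-08) = 2.212 Ω
Seg 3: A = πr² = π(2.4300e-04 m)² = 1.855e-07 m²
R_3 = (1.07×10^-7)(0.624)/(1.855e-07) = 0.3599 Ω
R_total = R_1 + R_2 + R_3 = 4.17 Ω

4.17 Ω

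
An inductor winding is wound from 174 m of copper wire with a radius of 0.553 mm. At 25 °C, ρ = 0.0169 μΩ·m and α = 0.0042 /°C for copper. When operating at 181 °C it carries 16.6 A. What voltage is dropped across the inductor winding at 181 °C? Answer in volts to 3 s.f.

84.1 V

ρ = 0.0169 μΩ·m = 1.69×10^-8 Ω·m
A = πr² = π(5.5300e-04 m)² = 9.607e-07 m²
R₍25₎ = ρL/A = (1.69×10^-8)(174)/(9.607e-07) = 3.061 Ω
R₍181₎ = R₍25₎(1 + αΔT) = 3.061 × (1 + 0.0042×156) = 5.066 Ω
V = IR = 16.6 × 5.066 = 84.1 V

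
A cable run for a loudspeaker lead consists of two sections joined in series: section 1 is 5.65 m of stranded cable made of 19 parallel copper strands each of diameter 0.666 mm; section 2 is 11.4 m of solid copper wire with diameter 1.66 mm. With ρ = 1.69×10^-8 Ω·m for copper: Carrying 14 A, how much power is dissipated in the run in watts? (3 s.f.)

20.3 W

Section 1: A_strand = π(3.3300e-04)² = 3.484e-07 m²; R₁ = ρL/(N·A_s) = (1.69×10^-8)(5.65)/(19×3.484e-07) = 0.01443 Ω
Section 2: A = π(d/2)² = π(8.3000e-04 m)² = 2.164e-06 m²
R₂ = (1.69×10^-8)(11.4)/(2.164e-06) = 0.08902 Ω
R = R₁ + R₂ = 0.1034 Ω
P = I²R = (14)² × 0.1034 = 20.3 W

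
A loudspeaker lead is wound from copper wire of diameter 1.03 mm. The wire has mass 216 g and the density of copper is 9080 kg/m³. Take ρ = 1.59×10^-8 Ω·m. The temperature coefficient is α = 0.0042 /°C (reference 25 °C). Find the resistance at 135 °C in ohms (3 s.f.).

A = π(d/2)² = π(5.1500e-04 m)² = 8.3323e-07 m²
L = m/(density·A) = 0.216/(9080×8.3323e-07) = 28.55 m
R = ρL/A = (1.59×10^-8)(28.55)/(8.3323e-07) = 0.5448 Ω
R(135 °C) = 0.5448 × (1 + 0.0042×110) = 0.796 Ω

0.796 Ω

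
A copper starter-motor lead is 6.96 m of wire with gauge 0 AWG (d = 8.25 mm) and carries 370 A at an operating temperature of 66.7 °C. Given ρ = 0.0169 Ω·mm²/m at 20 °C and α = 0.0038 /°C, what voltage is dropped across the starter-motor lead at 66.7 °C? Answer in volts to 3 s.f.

ρ = 0.0169 Ω·mm²/m = 1.69×10^-8 Ω·m
A = π(8.25/2 mm)² = π(4.1250e-03 m)² = 5.346e-05 m²
R₍20₎ = ρL/A = (1.69×10^-8)(6.96)/(5.346e-05) = 0.0022 Ω
R₍66.7₎ = R₍20₎(1 + αΔT) = 0.0022 × (1 + 0.0038×46.7) = 0.002591 Ω
V = IR = 370 × 0.002591 = 0.959 V

0.959 V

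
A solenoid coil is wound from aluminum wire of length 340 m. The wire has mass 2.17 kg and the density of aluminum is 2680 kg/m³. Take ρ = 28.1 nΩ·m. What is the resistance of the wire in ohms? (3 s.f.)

4.01 Ω

ρ = 28.1 nΩ·m = 2.81×10^-8 Ω·m
A = m/(density·L) = 2.17/(2680×340) = 2.3815e-06 m²
R = ρL/A = (2.81×10^-8)(340)/(2.3815e-06) = 4.01 Ω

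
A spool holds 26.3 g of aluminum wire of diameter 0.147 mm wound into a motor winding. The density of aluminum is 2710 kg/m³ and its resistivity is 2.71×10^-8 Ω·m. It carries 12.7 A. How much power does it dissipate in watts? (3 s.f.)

1.47×10^5 W

A = π(d/2)² = π(7.3500e-05 m)² = 1.6972e-08 m²
L = m/(density·A) = 0.0263/(2710×1.6972e-08) = 571.8 m
R = ρL/A = (2.71×10^-8)(571.8)/(1.6972e-08) = 913.1 Ω
P = I²R = (12.7)² × 913.1 = 1.47×10^5 W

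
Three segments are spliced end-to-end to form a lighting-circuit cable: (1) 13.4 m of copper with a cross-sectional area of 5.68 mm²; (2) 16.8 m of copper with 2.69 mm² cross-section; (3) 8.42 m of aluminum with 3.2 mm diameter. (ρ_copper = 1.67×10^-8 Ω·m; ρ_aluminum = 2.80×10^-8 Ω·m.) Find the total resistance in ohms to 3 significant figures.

0.173 Ω

Seg 1: A = 5.68 mm² = 5.680e-06 m²
R_1 = (1.67×10^-8)(13.4)/(5.680e-06) = 0.0394 Ω
Seg 2: A = 2.69 mm² = 2.690e-06 m²
R_2 = (1.67×10^-8)(16.8)/(2.690e-06) = 0.1043 Ω
Seg 3: A = π(d/2)² = π(1.6000e-03 m)² = 8.042e-06 m²
R_3 = (2.80×10^-8)(8.42)/(8.042e-06) = 0.02931 Ω
R_total = R_1 + R_2 + R_3 = 0.173 Ω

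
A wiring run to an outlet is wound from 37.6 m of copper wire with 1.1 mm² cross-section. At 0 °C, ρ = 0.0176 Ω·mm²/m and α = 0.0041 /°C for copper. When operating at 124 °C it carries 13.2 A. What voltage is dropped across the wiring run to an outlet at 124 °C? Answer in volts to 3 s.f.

12.0 V

ρ = 0.0176 Ω·mm²/m = 1.76×10^-8 Ω·m
A = 1.1 mm² = 1.100e-06 m²
R₍0₎ = ρL/A = (1.76×10^-8)(37.6)/(1.100e-06) = 0.6016 Ω
R₍124₎ = R₍0₎(1 + αΔT) = 0.6016 × (1 + 0.0041×124) = 0.9075 Ω
V = IR = 13.2 × 0.9075 = 12.0 V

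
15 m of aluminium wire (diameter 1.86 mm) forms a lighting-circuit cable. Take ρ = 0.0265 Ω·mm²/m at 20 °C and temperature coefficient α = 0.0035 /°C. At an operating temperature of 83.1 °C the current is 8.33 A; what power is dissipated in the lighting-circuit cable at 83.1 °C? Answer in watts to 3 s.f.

ρ = 0.0265 Ω·mm²/m = 2.65×10^-8 Ω·m
A = π(d/2)² = π(9.3000e-04 m)² = 2.717e-06 m²
R₍20₎ = ρL/A = (2.65×10^-8)(15)/(2.717e-06) = 0.1463 Ω
R₍83.1₎ = R₍20₎(1 + αΔT) = 0.1463 × (1 + 0.0035×63.1) = 0.1786 Ω
P = I²R = (8.33)² × 0.1786 = 12.4 W

12.4 W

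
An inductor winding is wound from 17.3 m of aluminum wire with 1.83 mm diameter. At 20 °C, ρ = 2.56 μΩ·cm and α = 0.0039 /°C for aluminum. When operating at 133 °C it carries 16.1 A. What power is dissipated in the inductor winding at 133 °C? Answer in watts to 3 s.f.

ρ = 2.56 μΩ·cm = 2.56×10^-8 Ω·m
A = π(d/2)² = π(9.1500e-04 m)² = 2.630e-06 m²
R₍20₎ = ρL/A = (2.56×10^-8)(17.3)/(2.630e-06) = 0.1684 Ω
R₍133₎ = R₍20₎(1 + αΔT) = 0.1684 × (1 + 0.0039×113) = 0.2426 Ω
P = I²R = (16.1)² × 0.2426 = 62.9 W

62.9 W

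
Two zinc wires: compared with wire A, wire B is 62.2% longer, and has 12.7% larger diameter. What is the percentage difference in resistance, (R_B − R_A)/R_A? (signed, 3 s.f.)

R ∝ L/d², so R_B/R_A = (1 + 62.2/100) × (1 + 12.7/100)⁻²
= 1.622 × 0.7873 = 1.277
(R_B − R_A)/R_A = 1.277 − 1 = 27.7%

27.7%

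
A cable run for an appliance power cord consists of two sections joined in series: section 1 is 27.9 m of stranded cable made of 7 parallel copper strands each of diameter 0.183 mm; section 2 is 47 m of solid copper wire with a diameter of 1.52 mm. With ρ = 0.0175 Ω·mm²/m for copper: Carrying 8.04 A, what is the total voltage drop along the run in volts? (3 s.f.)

ρ = 0.0175 Ω·mm²/m = 1.75×10^-8 Ω·m
Section 1: A_strand = π(9.1500e-05)² = 2.630e-08 m²; R₁ = ρL/(N·A_s) = (1.75×10^-8)(27.9)/(7×2.630e-08) = 2.652 Ω
Section 2: A = π(d/2)² = π(7.6000e-04 m)² = 1.815e-06 m²
R₂ = (1.75×10^-8)(47)/(1.815e-06) = 0.4533 Ω
R = R₁ + R₂ = 3.105 Ω
V = IR = 8.04 × 3.105 = 25.0 V

25.0 V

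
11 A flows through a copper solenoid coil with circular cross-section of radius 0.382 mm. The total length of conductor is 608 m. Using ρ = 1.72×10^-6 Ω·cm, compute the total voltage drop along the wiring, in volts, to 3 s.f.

ρ = 1.72×10^-6 Ω·cm = 1.72×10^-8 Ω·m
A = πr² = π(3.8200e-04 m)² = 4.584e-07 m²
R = ρL/A = (1.72×10^-8)(608)/(4.584e-07) = 22.81 Ω
V = IR = 11 × 22.81 = 251 V

251 V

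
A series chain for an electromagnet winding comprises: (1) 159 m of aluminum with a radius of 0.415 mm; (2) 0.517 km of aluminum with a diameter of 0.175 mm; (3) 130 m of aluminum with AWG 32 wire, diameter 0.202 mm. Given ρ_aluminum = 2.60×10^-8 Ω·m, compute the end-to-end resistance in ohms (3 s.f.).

672 Ω

Seg 1: A = πr² = π(4.1500e-04 m)² = 5.411e-07 m²
R_1 = (2.60×10^-8)(159)/(5.411e-07) = 7.641 Ω
Seg 2: A = π(d/2)² = π(8.7500e-05 m)² = 2.405e-08 m²
R_2 = (2.60×10^-8)(517)/(2.405e-08) = 558.9 Ω
Seg 3: A = π(0.202/2 mm)² = π(1.0100e-04 m)² = 3.205e-08 m²
R_3 = (2.60×10^-8)(130)/(3.205e-08) = 105.5 Ω
R_total = R_1 + R_2 + R_3 = 672 Ω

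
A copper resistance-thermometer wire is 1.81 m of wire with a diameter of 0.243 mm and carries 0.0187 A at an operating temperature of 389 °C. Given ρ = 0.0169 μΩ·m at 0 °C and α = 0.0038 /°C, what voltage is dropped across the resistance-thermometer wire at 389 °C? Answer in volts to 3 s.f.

ρ = 0.0169 μΩ·m = 1.69×10^-8 Ω·m
A = π(d/2)² = π(1.2150e-04 m)² = 4.638e-08 m²
R₍0₎ = ρL/A = (1.69×10^-8)(1.81)/(4.638e-08) = 0.6596 Ω
R₍389₎ = R₍0₎(1 + αΔT) = 0.6596 × (1 + 0.0038×389) = 1.635 Ω
V = IR = 0.0187 × 1.635 = 0.0306 V

0.0306 V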